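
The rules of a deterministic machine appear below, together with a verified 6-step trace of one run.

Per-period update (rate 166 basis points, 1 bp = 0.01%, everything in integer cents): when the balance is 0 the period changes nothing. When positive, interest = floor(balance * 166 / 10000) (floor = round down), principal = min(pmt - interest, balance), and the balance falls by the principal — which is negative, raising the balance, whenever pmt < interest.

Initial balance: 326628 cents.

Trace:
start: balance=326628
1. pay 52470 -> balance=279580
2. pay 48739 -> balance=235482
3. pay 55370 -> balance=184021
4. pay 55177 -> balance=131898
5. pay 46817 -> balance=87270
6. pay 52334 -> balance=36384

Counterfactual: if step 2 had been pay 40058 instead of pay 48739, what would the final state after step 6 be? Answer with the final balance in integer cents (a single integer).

45657

(re-executing from step 2 with the substitution; state before step 2: balance=279580)
2. pay 40058 -> balance=244163
3. pay 55370 -> balance=192846
4. pay 55177 -> balance=140870
5. pay 46817 -> balance=96391
6. pay 52334 -> balance=45657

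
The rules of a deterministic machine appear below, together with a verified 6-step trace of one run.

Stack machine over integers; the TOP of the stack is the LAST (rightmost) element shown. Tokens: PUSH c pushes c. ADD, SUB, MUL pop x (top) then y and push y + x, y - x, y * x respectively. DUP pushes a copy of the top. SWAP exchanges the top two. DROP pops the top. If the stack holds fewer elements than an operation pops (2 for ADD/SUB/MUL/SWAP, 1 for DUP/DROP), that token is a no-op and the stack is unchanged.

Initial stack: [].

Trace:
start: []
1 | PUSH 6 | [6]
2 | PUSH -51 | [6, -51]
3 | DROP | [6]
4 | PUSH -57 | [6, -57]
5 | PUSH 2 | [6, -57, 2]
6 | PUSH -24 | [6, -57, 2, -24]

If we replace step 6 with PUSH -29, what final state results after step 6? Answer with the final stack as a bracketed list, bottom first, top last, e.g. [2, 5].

(re-executing from step 6 with the substitution; state before step 6: [6, -57, 2])
6 | PUSH -29 | [6, -57, 2, -29]

[6, -57, 2, -29]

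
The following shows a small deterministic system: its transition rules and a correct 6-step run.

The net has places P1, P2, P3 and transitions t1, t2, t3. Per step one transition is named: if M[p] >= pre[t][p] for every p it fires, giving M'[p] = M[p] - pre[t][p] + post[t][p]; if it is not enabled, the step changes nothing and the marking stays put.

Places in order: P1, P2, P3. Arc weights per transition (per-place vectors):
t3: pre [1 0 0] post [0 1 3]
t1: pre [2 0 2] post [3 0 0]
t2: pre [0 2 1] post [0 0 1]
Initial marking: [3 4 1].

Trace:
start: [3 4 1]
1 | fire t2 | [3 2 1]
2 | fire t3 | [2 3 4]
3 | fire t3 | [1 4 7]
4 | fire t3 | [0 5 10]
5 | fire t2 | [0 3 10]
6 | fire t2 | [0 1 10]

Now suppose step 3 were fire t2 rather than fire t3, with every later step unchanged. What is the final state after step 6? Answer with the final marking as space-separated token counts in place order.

(re-executing from step 3 with the substitution; state before step 3: [2 3 4])
3 | fire t2 | [2 1 4]
4 | fire t3 | [1 2 7]
5 | fire t2 | [1 0 7]
6 | fire t2 | [1 0 7]

1 0 7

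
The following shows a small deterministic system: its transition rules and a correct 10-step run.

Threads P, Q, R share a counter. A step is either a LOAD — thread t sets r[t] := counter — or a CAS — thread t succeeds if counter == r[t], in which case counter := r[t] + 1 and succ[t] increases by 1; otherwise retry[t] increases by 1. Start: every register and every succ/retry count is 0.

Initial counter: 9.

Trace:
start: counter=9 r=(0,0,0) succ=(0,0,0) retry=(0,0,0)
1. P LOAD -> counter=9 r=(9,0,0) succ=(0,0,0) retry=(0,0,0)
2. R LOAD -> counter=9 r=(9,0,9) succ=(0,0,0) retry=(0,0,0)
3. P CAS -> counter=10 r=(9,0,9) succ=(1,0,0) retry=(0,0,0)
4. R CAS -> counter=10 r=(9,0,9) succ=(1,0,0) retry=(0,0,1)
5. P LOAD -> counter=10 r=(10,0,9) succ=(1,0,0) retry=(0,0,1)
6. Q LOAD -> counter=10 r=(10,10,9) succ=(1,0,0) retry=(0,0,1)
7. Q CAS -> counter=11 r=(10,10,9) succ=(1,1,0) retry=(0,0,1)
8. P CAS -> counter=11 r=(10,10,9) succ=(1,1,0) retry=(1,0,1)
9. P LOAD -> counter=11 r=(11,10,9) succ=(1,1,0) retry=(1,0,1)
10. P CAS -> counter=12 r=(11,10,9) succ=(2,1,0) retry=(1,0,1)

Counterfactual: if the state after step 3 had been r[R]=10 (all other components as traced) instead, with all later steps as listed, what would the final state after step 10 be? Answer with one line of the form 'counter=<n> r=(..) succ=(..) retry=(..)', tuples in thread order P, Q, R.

state after step 3 := counter=10 r=(9,0,10) succ=(1,0,0) retry=(0,0,0)
4. R CAS -> counter=11 r=(9,0,10) succ=(1,0,1) retry=(0,0,0)
5. P LOAD -> counter=11 r=(11,0,10) succ=(1,0,1) retry=(0,0,0)
6. Q LOAD -> counter=11 r=(11,11,10) succ=(1,0,1) retry=(0,0,0)
7. Q CAS -> counter=12 r=(11,11,10) succ=(1,1,1) retry=(0,0,0)
8. P CAS -> counter=12 r=(11,11,10) succ=(1,1,1) retry=(1,0,0)
9. P LOAD -> counter=12 r=(12,11,10) succ=(1,1,1) retry=(1,0,0)
10. P CAS -> counter=13 r=(12,11,10) succ=(2,1,1) retry=(1,0,0)

counter=13 r=(12,11,10) succ=(2,1,1) retry=(1,0,0)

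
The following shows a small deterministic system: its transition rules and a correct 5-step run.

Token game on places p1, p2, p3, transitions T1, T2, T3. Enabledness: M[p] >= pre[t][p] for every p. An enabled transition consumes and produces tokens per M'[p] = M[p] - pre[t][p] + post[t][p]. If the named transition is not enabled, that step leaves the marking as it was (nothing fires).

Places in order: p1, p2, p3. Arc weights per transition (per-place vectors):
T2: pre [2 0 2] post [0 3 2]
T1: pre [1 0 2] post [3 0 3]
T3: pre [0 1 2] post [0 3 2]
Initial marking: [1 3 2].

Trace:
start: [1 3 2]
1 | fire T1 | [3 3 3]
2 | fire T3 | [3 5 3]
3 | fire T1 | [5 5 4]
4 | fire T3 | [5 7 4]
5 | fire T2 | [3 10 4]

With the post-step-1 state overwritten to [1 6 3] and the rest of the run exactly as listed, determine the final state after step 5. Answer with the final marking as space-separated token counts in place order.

1 13 4

state after step 1 := [1 6 3]
2 | fire T3 | [1 8 3]
3 | fire T1 | [3 8 4]
4 | fire T3 | [3 10 4]
5 | fire T2 | [1 13 4]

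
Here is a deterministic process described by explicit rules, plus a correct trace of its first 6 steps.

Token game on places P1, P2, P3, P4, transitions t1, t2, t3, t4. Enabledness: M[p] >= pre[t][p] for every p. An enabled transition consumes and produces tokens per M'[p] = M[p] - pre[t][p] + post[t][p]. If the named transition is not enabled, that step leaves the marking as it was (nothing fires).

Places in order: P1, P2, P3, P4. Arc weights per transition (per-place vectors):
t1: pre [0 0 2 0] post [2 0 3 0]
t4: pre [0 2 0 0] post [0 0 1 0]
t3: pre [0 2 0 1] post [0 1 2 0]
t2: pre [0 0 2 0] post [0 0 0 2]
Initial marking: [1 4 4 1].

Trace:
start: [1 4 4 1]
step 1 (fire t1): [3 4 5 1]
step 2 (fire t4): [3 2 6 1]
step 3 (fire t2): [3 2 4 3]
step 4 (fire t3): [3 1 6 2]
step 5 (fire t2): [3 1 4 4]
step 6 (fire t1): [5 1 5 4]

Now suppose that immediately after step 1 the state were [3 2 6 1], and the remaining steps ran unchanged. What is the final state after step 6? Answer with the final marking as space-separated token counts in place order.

5 0 4 5

state after step 1 := [3 2 6 1]
step 2 (fire t4): [3 0 7 1]
step 3 (fire t2): [3 0 5 3]
step 4 (fire t3): [3 0 5 3]
step 5 (fire t2): [3 0 3 5]
step 6 (fire t1): [5 0 4 5]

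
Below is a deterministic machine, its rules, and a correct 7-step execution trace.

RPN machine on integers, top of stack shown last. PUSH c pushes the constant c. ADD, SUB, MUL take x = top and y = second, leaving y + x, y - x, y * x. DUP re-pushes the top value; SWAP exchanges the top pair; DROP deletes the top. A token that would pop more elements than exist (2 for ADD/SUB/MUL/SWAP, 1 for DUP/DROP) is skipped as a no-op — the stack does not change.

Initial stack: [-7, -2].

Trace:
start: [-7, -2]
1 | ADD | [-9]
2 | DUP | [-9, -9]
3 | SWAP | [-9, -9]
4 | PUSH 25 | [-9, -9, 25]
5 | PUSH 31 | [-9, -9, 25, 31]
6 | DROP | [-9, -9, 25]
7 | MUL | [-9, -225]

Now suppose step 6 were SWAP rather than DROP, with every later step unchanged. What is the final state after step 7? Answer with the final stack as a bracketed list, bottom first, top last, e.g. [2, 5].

[-9, -9, 775]

(re-executing from step 6 with the substitution; state before step 6: [-9, -9, 25, 31])
6 | SWAP | [-9, -9, 31, 25]
7 | MUL | [-9, -9, 775]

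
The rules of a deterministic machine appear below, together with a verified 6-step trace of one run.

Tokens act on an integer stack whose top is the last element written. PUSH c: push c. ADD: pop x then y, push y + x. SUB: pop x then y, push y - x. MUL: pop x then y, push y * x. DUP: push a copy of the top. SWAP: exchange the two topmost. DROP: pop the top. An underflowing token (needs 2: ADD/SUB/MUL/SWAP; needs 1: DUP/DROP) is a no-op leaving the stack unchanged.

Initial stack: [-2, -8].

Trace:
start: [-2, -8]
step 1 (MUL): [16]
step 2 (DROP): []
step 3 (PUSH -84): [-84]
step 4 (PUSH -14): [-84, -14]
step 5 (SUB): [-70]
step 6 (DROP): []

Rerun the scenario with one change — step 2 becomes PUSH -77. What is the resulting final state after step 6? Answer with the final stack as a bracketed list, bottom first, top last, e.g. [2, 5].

[16, -77]

(re-executing from step 2 with the substitution; state before step 2: [16])
step 2 (PUSH -77): [16, -77]
step 3 (PUSH -84): [16, -77, -84]
step 4 (PUSH -14): [16, -77, -84, -14]
step 5 (SUB): [16, -77, -70]
step 6 (DROP): [16, -77]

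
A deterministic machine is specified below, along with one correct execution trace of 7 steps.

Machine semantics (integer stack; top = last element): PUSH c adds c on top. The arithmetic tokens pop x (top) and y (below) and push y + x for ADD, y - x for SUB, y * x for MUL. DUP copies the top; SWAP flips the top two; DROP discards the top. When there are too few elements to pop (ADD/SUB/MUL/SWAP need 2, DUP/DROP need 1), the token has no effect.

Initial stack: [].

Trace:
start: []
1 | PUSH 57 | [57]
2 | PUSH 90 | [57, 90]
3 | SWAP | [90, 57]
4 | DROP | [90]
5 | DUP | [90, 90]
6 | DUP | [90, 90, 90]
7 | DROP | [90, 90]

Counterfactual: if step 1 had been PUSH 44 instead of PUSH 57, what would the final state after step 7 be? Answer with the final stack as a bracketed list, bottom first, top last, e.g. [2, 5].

[90, 90]

(re-executing from step 1 with the substitution; state before step 1: [])
1 | PUSH 44 | [44]
2 | PUSH 90 | [44, 90]
3 | SWAP | [90, 44]
4 | DROP | [90]
5 | DUP | [90, 90]
6 | DUP | [90, 90, 90]
7 | DROP | [90, 90]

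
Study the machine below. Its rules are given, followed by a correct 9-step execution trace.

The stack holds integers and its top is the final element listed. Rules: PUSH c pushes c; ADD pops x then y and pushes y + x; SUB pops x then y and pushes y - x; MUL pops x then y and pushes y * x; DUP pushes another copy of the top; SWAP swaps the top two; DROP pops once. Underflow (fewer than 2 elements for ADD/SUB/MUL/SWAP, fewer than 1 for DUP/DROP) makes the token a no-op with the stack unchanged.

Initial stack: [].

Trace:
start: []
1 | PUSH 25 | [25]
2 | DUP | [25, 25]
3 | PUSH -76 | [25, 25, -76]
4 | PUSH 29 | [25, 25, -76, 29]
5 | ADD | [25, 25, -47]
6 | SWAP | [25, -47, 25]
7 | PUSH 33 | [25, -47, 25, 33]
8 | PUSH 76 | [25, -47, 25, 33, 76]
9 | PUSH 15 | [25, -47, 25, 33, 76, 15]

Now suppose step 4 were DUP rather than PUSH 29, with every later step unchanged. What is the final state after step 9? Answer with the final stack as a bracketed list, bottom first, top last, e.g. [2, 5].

(re-executing from step 4 with the substitution; state before step 4: [25, 25, -76])
4 | DUP | [25, 25, -76, -76]
5 | ADD | [25, 25, -152]
6 | SWAP | [25, -152, 25]
7 | PUSH 33 | [25, -152, 25, 33]
8 | PUSH 76 | [25, -152, 25, 33, 76]
9 | PUSH 15 | [25, -152, 25, 33, 76, 15]

[25, -152, 25, 33, 76, 15]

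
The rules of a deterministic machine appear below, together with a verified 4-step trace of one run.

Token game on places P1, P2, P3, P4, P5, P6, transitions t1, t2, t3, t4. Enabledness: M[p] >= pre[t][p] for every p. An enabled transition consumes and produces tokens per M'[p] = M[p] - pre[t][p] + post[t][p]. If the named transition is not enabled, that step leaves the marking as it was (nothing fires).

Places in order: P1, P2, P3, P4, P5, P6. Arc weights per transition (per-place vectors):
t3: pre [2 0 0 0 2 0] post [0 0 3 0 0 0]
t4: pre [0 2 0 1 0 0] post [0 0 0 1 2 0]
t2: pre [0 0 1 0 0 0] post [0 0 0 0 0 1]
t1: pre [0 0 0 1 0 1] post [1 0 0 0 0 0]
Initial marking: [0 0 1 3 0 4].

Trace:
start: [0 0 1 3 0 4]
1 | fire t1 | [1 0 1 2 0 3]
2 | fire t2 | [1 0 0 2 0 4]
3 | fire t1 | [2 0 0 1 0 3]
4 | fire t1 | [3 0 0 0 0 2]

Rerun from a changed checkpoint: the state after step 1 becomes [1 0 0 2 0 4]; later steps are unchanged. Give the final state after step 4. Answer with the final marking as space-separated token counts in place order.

state after step 1 := [1 0 0 2 0 4]
2 | fire t2 | [1 0 0 2 0 4]
3 | fire t1 | [2 0 0 1 0 3]
4 | fire t1 | [3 0 0 0 0 2]

3 0 0 0 0 2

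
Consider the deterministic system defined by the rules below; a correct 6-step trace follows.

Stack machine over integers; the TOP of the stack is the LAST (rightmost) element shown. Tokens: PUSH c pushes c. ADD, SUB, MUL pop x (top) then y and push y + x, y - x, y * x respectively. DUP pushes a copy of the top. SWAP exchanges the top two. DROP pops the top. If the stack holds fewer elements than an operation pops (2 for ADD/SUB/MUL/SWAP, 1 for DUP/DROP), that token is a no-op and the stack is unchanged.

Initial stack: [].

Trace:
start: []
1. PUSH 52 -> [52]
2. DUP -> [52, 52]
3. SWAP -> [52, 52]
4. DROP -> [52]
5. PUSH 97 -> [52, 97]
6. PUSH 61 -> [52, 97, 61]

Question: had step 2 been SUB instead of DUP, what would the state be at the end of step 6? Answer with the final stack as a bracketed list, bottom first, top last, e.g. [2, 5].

[97, 61]

(re-executing from step 2 with the substitution; state before step 2: [52])
2. SUB -> [52]
3. SWAP -> [52]
4. DROP -> []
5. PUSH 97 -> [97]
6. PUSH 61 -> [97, 61]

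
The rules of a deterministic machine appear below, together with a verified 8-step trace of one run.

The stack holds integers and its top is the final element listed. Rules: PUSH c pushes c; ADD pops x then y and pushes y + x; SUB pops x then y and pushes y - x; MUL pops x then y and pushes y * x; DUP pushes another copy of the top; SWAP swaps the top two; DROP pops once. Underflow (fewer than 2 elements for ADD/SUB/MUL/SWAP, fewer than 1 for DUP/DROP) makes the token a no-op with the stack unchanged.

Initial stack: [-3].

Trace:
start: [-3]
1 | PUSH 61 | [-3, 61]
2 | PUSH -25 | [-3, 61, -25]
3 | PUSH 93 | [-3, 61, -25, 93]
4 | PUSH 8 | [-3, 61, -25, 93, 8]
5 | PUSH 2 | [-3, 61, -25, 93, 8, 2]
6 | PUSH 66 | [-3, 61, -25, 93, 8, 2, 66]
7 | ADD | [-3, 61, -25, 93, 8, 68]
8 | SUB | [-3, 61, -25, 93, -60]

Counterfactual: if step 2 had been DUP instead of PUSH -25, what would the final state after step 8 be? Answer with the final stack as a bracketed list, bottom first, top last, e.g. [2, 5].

(re-executing from step 2 with the substitution; state before step 2: [-3, 61])
2 | DUP | [-3, 61, 61]
3 | PUSH 93 | [-3, 61, 61, 93]
4 | PUSH 8 | [-3, 61, 61, 93, 8]
5 | PUSH 2 | [-3, 61, 61, 93, 8, 2]
6 | PUSH 66 | [-3, 61, 61, 93, 8, 2, 66]
7 | ADD | [-3, 61, 61, 93, 8, 68]
8 | SUB | [-3, 61, 61, 93, -60]

[-3, 61, 61, 93, -60]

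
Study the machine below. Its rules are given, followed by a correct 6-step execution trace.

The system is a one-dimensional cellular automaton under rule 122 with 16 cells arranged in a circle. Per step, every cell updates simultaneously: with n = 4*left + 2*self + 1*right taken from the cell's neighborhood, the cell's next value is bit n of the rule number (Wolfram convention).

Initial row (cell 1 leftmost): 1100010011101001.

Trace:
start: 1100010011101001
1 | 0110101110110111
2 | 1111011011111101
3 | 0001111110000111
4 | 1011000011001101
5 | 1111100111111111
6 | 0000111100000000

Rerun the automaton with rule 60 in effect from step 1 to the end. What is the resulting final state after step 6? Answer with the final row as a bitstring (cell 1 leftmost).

(re-executing steps 1..6 under rule 60; state before step 1: 1100010011101001)
1 | 0010011010011101
2 | 1011010111010011
3 | 0110111100111010
4 | 0101100010100111
5 | 1111010011110100
6 | 1000111010001110

1000111010001110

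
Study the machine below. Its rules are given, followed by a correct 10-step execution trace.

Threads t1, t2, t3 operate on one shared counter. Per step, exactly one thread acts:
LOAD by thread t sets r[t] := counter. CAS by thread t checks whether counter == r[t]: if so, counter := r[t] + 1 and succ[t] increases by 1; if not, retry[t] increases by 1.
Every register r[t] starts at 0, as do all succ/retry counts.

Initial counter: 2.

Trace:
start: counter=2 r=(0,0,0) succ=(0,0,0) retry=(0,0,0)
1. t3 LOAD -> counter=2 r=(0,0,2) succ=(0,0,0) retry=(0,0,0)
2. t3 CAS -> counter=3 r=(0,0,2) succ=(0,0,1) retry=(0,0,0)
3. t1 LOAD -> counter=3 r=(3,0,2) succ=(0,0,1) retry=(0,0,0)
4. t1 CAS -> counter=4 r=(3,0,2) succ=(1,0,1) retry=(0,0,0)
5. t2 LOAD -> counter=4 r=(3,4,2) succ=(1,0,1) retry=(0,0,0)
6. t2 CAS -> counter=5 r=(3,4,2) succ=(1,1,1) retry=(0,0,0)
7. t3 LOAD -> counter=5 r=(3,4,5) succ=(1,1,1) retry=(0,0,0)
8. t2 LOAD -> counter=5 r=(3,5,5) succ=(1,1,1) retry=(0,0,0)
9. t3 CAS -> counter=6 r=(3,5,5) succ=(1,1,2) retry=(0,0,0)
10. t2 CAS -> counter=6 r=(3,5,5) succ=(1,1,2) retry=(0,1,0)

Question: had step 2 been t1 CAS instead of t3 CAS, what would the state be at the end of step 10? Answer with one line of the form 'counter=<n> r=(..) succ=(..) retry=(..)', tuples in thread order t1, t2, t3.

counter=5 r=(2,4,4) succ=(1,1,1) retry=(1,1,0)

(re-executing from step 2 with the substitution; state before step 2: counter=2 r=(0,0,2) succ=(0,0,0) retry=(0,0,0))
2. t1 CAS -> counter=2 r=(0,0,2) succ=(0,0,0) retry=(1,0,0)
3. t1 LOAD -> counter=2 r=(2,0,2) succ=(0,0,0) retry=(1,0,0)
4. t1 CAS -> counter=3 r=(2,0,2) succ=(1,0,0) retry=(1,0,0)
5. t2 LOAD -> counter=3 r=(2,3,2) succ=(1,0,0) retry=(1,0,0)
6. t2 CAS -> counter=4 r=(2,3,2) succ=(1,1,0) retry=(1,0,0)
7. t3 LOAD -> counter=4 r=(2,3,4) succ=(1,1,0) retry=(1,0,0)
8. t2 LOAD -> counter=4 r=(2,4,4) succ=(1,1,0) retry=(1,0,0)
9. t3 CAS -> counter=5 r=(2,4,4) succ=(1,1,1) retry=(1,0,0)
10. t2 CAS -> counter=5 r=(2,4,4) succ=(1,1,1) retry=(1,1,0)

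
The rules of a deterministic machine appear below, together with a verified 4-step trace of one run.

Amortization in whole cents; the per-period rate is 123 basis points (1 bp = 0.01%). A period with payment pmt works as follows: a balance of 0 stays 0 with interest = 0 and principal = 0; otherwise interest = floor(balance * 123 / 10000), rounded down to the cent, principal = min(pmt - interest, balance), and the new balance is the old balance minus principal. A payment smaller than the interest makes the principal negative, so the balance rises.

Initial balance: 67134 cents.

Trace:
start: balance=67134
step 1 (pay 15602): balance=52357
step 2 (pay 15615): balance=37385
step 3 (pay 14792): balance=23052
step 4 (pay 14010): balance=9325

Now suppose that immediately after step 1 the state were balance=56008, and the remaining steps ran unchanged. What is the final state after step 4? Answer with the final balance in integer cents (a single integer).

state after step 1 := balance=56008
step 2 (pay 15615): balance=41081
step 3 (pay 14792): balance=26794
step 4 (pay 14010): balance=13113

13113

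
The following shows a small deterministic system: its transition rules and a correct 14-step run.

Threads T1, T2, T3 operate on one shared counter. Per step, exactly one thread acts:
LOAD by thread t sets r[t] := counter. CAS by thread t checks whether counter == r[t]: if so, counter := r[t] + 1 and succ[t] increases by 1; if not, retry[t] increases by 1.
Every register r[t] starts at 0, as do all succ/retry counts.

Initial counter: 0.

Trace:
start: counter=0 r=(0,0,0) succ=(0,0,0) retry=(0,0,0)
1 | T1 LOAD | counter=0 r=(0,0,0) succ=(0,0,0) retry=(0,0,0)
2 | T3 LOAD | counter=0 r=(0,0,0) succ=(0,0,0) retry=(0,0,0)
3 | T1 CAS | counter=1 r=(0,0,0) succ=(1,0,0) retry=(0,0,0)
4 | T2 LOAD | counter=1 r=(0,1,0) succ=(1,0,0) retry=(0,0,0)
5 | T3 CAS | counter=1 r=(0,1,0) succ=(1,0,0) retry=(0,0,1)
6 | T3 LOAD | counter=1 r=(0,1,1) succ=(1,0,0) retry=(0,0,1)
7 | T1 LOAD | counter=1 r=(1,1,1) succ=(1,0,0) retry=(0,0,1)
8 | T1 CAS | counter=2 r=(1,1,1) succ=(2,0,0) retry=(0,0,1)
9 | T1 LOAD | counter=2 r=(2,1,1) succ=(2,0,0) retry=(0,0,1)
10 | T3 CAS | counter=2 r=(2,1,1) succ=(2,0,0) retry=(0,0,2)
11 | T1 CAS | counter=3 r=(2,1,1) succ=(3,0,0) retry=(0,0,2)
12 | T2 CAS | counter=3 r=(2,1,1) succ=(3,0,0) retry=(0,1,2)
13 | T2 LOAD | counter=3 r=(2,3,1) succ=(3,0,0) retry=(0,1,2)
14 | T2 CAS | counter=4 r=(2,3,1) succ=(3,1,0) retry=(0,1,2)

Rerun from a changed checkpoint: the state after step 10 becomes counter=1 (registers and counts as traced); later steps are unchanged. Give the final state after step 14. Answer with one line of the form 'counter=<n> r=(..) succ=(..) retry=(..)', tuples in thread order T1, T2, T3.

counter=3 r=(2,2,1) succ=(2,2,0) retry=(1,0,2)

state after step 10 := counter=1 r=(2,1,1) succ=(2,0,0) retry=(0,0,2)
11 | T1 CAS | counter=1 r=(2,1,1) succ=(2,0,0) retry=(1,0,2)
12 | T2 CAS | counter=2 r=(2,1,1) succ=(2,1,0) retry=(1,0,2)
13 | T2 LOAD | counter=2 r=(2,2,1) succ=(2,1,0) retry=(1,0,2)
14 | T2 CAS | counter=3 r=(2,2,1) succ=(2,2,0) retry=(1,0,2)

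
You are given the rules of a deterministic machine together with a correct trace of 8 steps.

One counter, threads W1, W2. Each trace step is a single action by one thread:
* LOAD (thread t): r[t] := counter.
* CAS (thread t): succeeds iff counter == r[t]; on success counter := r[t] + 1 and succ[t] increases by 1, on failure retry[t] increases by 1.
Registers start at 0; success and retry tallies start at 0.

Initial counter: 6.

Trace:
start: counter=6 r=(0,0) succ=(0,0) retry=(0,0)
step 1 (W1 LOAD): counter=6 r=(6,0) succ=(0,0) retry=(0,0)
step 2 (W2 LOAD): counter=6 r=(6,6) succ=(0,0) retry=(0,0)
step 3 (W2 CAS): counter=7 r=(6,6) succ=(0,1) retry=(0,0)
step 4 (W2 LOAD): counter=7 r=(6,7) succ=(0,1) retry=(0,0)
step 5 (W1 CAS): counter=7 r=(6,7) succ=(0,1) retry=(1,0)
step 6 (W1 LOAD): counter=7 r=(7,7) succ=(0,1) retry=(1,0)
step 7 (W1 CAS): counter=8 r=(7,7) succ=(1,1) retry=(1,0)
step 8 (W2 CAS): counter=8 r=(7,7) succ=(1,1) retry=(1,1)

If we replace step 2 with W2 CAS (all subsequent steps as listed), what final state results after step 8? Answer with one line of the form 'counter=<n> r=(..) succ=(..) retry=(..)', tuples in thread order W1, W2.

counter=8 r=(7,6) succ=(2,0) retry=(0,3)

(re-executing from step 2 with the substitution; state before step 2: counter=6 r=(6,0) succ=(0,0) retry=(0,0))
step 2 (W2 CAS): counter=6 r=(6,0) succ=(0,0) retry=(0,1)
step 3 (W2 CAS): counter=6 r=(6,0) succ=(0,0) retry=(0,2)
step 4 (W2 LOAD): counter=6 r=(6,6) succ=(0,0) retry=(0,2)
step 5 (W1 CAS): counter=7 r=(6,6) succ=(1,0) retry=(0,2)
step 6 (W1 LOAD): counter=7 r=(7,6) succ=(1,0) retry=(0,2)
step 7 (W1 CAS): counter=8 r=(7,6) succ=(2,0) retry=(0,2)
step 8 (W2 CAS): counter=8 r=(7,6) succ=(2,0) retry=(0,3)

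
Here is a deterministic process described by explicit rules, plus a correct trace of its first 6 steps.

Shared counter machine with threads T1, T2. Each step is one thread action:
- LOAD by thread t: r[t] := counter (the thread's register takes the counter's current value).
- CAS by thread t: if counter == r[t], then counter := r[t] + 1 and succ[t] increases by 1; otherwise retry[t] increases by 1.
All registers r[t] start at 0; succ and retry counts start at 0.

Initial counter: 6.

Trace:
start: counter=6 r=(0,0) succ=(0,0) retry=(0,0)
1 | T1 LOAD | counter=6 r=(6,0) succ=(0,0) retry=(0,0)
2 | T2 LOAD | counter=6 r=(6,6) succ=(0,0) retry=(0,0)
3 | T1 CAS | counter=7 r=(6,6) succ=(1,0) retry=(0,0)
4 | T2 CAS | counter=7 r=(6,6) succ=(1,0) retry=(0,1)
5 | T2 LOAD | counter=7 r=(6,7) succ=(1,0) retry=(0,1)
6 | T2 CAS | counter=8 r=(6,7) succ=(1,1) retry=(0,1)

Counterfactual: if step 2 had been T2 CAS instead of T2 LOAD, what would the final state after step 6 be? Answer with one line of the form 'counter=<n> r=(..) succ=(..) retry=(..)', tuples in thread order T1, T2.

counter=8 r=(6,7) succ=(1,1) retry=(0,2)

(re-executing from step 2 with the substitution; state before step 2: counter=6 r=(6,0) succ=(0,0) retry=(0,0))
2 | T2 CAS | counter=6 r=(6,0) succ=(0,0) retry=(0,1)
3 | T1 CAS | counter=7 r=(6,0) succ=(1,0) retry=(0,1)
4 | T2 CAS | counter=7 r=(6,0) succ=(1,0) retry=(0,2)
5 | T2 LOAD | counter=7 r=(6,7) succ=(1,0) retry=(0,2)
6 | T2 CAS | counter=8 r=(6,7) succ=(1,1) retry=(0,2)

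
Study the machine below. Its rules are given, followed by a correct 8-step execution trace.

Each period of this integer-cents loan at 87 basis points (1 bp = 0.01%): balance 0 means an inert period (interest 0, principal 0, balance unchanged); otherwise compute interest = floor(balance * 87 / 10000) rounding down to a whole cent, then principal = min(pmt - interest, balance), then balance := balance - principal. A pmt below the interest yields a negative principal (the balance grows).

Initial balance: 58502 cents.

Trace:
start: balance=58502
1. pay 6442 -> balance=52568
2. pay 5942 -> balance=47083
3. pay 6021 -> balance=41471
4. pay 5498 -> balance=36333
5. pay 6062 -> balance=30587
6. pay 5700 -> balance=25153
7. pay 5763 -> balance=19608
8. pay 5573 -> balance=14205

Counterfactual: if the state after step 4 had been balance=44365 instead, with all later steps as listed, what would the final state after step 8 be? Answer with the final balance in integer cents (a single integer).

state after step 4 := balance=44365
5. pay 6062 -> balance=38688
6. pay 5700 -> balance=33324
7. pay 5763 -> balance=27850
8. pay 5573 -> balance=22519

22519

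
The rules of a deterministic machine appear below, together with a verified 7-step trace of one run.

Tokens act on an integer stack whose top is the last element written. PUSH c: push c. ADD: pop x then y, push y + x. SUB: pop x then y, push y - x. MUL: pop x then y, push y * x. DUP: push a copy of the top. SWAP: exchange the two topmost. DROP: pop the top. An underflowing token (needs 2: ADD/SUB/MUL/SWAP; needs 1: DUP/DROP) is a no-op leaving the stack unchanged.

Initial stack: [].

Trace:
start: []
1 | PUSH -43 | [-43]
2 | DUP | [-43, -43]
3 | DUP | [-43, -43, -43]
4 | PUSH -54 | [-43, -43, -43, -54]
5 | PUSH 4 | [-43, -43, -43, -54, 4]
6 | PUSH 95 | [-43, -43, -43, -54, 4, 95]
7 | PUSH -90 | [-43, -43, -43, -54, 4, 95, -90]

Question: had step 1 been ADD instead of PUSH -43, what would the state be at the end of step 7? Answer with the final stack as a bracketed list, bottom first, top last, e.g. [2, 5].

[-54, 4, 95, -90]

(re-executing from step 1 with the substitution; state before step 1: [])
1 | ADD | []
2 | DUP | []
3 | DUP | []
4 | PUSH -54 | [-54]
5 | PUSH 4 | [-54, 4]
6 | PUSH 95 | [-54, 4, 95]
7 | PUSH -90 | [-54, 4, 95, -90]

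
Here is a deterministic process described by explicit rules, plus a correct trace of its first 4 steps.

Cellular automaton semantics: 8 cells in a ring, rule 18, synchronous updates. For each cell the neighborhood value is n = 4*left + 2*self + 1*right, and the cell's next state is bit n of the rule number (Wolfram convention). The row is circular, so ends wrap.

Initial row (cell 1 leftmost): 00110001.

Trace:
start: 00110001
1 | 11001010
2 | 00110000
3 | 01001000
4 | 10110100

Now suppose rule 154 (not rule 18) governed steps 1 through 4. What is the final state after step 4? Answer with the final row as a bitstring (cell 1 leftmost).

(re-executing steps 1..4 under rule 154; state before step 1: 00110001)
1 | 11101010
2 | 11000000
3 | 10100001
4 | 00010011

00010011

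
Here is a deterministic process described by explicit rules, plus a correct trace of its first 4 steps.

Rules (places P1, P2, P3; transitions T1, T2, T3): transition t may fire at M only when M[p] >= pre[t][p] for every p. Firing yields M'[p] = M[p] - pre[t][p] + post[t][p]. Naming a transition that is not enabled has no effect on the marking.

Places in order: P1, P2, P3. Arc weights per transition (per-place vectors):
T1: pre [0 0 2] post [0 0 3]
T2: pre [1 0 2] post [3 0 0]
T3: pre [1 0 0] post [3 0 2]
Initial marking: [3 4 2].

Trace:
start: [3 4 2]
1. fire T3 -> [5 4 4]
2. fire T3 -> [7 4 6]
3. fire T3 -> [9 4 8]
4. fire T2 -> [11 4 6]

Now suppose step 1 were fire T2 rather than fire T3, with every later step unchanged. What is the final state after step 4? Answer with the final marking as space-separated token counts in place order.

(re-executing from step 1 with the substitution; state before step 1: [3 4 2])
1. fire T2 -> [5 4 0]
2. fire T3 -> [7 4 2]
3. fire T3 -> [9 4 4]
4. fire T2 -> [11 4 2]

11 4 2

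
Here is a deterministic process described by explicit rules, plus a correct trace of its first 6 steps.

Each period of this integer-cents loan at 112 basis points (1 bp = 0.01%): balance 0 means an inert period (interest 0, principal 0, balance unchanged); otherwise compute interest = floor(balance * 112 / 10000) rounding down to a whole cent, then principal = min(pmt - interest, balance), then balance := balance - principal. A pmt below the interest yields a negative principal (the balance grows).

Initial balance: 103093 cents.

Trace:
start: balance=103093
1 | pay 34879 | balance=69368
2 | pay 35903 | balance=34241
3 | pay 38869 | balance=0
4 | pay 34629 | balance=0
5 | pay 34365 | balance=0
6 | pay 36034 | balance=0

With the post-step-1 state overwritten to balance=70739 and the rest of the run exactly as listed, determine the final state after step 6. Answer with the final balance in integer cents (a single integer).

0

state after step 1 := balance=70739
2 | pay 35903 | balance=35628
3 | pay 38869 | balance=0
4 | pay 34629 | balance=0
5 | pay 34365 | balance=0
6 | pay 36034 | balance=0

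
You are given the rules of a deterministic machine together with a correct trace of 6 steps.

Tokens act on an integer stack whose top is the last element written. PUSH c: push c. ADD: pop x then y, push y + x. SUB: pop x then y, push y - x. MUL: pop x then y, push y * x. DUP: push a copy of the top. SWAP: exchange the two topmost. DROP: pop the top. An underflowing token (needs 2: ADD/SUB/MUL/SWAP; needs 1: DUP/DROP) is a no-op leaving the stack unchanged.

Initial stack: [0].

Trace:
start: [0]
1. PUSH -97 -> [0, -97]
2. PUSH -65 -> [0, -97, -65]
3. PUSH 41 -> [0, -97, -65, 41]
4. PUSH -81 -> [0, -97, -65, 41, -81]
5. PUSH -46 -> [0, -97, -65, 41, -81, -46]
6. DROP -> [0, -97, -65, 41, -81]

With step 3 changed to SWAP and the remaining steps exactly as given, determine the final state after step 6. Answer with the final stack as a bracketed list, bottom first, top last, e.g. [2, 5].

[0, -65, -97, -81]

(re-executing from step 3 with the substitution; state before step 3: [0, -97, -65])
3. SWAP -> [0, -65, -97]
4. PUSH -81 -> [0, -65, -97, -81]
5. PUSH -46 -> [0, -65, -97, -81, -46]
6. DROP -> [0, -65, -97, -81]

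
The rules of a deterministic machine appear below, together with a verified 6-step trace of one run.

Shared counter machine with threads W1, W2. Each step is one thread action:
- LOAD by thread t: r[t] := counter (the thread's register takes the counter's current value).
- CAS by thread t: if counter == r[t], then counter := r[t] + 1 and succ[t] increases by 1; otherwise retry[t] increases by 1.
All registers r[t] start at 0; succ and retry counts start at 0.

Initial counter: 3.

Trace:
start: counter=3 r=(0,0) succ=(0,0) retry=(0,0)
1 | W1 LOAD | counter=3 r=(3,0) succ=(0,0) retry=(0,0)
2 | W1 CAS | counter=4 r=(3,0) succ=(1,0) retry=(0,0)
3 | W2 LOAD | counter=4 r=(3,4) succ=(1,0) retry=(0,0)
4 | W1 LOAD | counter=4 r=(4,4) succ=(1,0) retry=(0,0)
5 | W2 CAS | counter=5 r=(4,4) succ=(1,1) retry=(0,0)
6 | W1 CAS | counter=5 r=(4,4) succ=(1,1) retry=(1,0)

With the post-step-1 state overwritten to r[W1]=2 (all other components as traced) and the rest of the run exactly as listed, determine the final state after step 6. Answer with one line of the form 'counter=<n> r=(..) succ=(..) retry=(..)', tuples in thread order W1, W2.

counter=4 r=(3,3) succ=(0,1) retry=(2,0)

state after step 1 := counter=3 r=(2,0) succ=(0,0) retry=(0,0)
2 | W1 CAS | counter=3 r=(2,0) succ=(0,0) retry=(1,0)
3 | W2 LOAD | counter=3 r=(2,3) succ=(0,0) retry=(1,0)
4 | W1 LOAD | counter=3 r=(3,3) succ=(0,0) retry=(1,0)
5 | W2 CAS | counter=4 r=(3,3) succ=(0,1) retry=(1,0)
6 | W1 CAS | counter=4 r=(3,3) succ=(0,1) retry=(2,0)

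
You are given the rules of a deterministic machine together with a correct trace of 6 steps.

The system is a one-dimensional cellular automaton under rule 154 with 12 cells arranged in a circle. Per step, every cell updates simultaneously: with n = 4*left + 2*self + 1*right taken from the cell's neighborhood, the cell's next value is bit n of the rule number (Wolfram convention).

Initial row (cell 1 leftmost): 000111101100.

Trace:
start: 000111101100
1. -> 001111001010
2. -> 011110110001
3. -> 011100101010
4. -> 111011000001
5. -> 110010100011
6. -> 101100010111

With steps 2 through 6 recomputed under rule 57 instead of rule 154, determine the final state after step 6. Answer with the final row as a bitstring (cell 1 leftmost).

110101010010

(re-executing steps 2..6 under rule 57; state before step 2: 001111001010)
2. -> 101000100101
3. -> 010110010011
4. -> 101101001010
5. -> 011010100101
6. -> 110101010010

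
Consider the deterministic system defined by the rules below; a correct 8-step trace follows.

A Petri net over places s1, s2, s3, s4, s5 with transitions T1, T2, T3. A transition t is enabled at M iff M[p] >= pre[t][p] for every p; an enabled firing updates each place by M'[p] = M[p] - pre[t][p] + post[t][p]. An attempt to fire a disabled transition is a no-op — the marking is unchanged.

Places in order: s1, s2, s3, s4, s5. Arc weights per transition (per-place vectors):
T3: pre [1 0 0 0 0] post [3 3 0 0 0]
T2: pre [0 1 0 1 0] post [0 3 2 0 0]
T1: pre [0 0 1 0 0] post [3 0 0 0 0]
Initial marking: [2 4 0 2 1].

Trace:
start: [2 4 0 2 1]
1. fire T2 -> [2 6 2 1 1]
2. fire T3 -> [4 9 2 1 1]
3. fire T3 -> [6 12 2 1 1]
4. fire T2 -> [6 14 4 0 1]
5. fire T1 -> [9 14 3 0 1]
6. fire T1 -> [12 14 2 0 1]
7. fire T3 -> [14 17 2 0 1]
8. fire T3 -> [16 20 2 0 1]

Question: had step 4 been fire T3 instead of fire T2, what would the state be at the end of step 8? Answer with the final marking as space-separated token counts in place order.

18 21 0 1 1

(re-executing from step 4 with the substitution; state before step 4: [6 12 2 1 1])
4. fire T3 -> [8 15 2 1 1]
5. fire T1 -> [11 15 1 1 1]
6. fire T1 -> [14 15 0 1 1]
7. fire T3 -> [16 18 0 1 1]
8. fire T3 -> [18 21 0 1 1]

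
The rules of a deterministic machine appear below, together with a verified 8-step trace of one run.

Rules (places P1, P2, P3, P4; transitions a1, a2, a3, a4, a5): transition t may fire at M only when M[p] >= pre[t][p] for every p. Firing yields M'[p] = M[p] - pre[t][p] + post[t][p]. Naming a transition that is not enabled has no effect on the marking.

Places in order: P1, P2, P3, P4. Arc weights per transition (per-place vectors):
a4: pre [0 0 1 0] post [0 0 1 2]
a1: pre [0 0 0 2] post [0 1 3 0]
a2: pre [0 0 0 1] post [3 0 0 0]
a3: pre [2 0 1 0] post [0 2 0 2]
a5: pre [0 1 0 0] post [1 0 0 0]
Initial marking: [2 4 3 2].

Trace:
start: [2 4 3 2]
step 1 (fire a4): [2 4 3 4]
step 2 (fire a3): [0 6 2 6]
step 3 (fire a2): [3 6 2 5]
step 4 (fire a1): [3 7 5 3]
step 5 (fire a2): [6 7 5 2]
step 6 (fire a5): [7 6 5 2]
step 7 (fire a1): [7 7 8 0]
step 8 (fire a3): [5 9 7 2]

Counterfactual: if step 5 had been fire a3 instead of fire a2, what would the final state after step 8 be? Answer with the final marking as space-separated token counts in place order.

0 11 6 5

(re-executing from step 5 with the substitution; state before step 5: [3 7 5 3])
step 5 (fire a3): [1 9 4 5]
step 6 (fire a5): [2 8 4 5]
step 7 (fire a1): [2 9 7 3]
step 8 (fire a3): [0 11 6 5]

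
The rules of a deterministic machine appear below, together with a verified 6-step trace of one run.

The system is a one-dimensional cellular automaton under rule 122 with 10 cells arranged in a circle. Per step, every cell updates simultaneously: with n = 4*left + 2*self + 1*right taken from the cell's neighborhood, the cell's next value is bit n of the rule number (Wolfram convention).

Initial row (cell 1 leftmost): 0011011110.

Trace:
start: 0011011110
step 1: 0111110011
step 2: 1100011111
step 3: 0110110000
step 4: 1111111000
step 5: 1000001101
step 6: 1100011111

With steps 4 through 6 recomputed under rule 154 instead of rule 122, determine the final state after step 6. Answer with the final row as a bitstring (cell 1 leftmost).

(re-executing steps 4..6 under rule 154; state before step 4: 0110110000)
step 4: 1100101000
step 5: 1011000101
step 6: 0010101001

0010101001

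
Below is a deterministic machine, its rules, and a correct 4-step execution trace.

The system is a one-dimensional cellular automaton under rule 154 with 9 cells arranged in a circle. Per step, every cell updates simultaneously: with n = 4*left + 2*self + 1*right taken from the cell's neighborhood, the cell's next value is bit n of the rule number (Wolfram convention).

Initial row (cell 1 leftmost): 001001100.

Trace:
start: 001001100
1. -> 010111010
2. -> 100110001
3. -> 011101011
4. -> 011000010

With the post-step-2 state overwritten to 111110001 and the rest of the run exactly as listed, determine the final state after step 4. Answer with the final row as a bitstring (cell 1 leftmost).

state after step 2 := 111110001
3. -> 111101011
4. -> 111000011

111000011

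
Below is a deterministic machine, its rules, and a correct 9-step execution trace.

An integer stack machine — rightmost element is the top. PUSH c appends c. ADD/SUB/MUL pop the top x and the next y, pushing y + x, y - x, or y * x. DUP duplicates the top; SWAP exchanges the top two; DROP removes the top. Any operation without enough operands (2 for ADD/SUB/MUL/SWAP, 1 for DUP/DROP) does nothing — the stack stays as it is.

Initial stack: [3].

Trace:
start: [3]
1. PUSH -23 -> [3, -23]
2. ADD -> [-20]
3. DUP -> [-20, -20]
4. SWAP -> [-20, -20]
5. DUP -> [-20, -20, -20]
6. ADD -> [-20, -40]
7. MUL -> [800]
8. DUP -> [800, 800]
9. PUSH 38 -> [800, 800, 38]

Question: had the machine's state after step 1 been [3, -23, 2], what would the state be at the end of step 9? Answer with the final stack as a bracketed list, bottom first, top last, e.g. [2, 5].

[3, 882, 882, 38]

state after step 1 := [3, -23, 2]
2. ADD -> [3, -21]
3. DUP -> [3, -21, -21]
4. SWAP -> [3, -21, -21]
5. DUP -> [3, -21, -21, -21]
6. ADD -> [3, -21, -42]
7. MUL -> [3, 882]
8. DUP -> [3, 882, 882]
9. PUSH 38 -> [3, 882, 882, 38]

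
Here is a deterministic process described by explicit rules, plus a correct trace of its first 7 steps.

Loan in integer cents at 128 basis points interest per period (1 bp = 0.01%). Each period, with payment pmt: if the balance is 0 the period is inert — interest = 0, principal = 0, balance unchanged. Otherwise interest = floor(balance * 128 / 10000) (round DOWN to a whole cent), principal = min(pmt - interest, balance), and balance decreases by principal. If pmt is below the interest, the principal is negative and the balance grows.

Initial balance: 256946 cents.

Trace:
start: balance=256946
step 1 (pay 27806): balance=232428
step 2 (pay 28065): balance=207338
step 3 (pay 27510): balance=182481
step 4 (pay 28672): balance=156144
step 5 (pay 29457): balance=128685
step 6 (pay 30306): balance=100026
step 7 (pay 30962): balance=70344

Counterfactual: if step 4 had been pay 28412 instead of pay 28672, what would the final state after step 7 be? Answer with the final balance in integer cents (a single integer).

70613

(re-executing from step 4 with the substitution; state before step 4: balance=182481)
step 4 (pay 28412): balance=156404
step 5 (pay 29457): balance=128948
step 6 (pay 30306): balance=100292
step 7 (pay 30962): balance=70613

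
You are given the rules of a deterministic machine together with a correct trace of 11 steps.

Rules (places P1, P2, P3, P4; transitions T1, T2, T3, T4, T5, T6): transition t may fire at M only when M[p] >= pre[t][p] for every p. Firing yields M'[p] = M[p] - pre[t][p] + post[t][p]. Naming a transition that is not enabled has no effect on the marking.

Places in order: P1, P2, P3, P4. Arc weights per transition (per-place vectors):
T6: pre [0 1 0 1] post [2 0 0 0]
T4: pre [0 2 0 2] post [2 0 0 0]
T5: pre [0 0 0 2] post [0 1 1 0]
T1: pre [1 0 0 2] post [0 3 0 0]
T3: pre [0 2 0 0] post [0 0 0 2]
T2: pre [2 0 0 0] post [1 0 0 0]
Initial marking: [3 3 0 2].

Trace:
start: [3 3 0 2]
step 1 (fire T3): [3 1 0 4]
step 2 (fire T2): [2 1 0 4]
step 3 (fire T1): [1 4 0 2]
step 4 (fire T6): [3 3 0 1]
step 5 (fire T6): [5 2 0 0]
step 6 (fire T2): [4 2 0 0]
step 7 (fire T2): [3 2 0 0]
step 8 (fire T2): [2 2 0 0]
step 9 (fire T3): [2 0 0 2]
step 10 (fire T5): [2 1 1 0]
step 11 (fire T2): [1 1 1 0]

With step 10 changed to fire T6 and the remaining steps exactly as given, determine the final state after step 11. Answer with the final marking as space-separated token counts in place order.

(re-executing from step 10 with the substitution; state before step 10: [2 0 0 2])
step 10 (fire T6): [2 0 0 2]
step 11 (fire T2): [1 0 0 2]

1 0 0 2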